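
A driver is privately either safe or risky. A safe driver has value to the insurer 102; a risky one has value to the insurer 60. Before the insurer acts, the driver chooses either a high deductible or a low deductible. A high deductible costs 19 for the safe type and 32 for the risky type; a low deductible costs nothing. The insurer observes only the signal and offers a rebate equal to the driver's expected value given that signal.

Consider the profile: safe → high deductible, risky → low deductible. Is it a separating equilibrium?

No

If types separate, high deductible earns payment 102 and low deductible earns 60.
Safe: high deductible gives 102 − 19 = 83; low deductible gives 60 − 0 = 60. No deviation. ✓
Risky: low deductible gives 60 − 0 = 60; high deductible gives 102 − 32 = 70. Would deviate. ✗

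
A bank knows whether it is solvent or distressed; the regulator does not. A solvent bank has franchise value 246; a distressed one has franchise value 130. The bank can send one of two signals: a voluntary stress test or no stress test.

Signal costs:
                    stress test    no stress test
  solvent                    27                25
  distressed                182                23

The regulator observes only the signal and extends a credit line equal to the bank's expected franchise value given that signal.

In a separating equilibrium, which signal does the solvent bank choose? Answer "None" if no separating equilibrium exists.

stress test

Try solvent → stress test, distressed → no stress test:
  If types separate, stress test earns payment 246 and no stress test earns 130.
  Solvent: stress test gives 246 − 27 = 219; no stress test gives 130 − 25 = 105. No deviation. ✓
  Distressed: no stress test gives 130 − 23 = 107; stress test gives 246 − 182 = 64. No deviation. ✓
Both hold — the solvent type sends stress test.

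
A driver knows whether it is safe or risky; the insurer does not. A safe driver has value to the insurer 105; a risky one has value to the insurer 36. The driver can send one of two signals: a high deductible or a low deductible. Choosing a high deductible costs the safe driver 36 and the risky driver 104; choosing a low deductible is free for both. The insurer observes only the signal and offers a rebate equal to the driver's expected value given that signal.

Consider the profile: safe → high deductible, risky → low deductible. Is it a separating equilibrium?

Under separation the insurer infers type exactly: high deductible → safe (pays 105), low deductible → risky (pays 36).
Safe: high deductible gives 105 − 36 = 69; low deductible gives 36 − 0 = 36. No deviation. ✓
Risky: low deductible gives 36 − 0 = 36; high deductible gives 105 − 104 = 1. No deviation. ✓
Neither type gains from mimicking the other.

Yes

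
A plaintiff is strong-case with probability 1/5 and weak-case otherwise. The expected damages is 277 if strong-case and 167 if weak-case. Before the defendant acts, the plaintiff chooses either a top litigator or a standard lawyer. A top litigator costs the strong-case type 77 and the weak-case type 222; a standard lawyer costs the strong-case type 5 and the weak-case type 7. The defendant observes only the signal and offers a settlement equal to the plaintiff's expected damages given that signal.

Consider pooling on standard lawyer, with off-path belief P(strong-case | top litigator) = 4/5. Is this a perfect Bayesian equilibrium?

Yes

At the pooled signal (standard lawyer) the defendant holds the prior 1/5 and pays 1/5·277 + 4/5·167 = 189. Off-path (top litigator) belief 4/5 gives 4/5·277 + 1/5·167 = 255.
Strong-case: standard lawyer gives 189 − 5 = 184; top litigator gives 255 − 77 = 178. Stays. ✓
Weak-case: standard lawyer gives 189 − 7 = 182; top litigator gives 255 − 222 = 33. Stays. ✓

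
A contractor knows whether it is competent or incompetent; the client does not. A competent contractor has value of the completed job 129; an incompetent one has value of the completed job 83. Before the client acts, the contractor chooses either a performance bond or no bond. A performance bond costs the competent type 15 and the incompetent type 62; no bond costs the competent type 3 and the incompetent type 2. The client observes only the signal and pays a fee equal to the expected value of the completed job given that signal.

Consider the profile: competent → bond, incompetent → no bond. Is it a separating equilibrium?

Yes

Under separation the client infers type exactly: bond → competent (pays 129), no bond → incompetent (pays 83).
Competent: bond gives 129 − 15 = 114; no bond gives 83 − 3 = 80. No deviation. ✓
Incompetent: no bond gives 83 − 2 = 81; bond gives 129 − 62 = 67. No deviation. ✓
Both incentive constraints hold.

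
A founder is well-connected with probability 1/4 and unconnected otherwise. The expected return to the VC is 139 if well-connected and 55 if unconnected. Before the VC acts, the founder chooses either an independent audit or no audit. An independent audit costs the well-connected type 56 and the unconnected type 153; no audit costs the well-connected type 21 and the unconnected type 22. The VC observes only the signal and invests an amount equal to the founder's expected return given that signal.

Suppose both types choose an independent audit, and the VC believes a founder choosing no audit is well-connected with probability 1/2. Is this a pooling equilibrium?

No

At the pooled signal (audit) the VC holds the prior 1/4 and pays 1/4·139 + 3/4·55 = 76. Off-path (no audit) belief 1/2 gives 1/2·139 + 1/2·55 = 97.
Well-connected: audit gives 76 − 56 = 20; no audit gives 97 − 21 = 76. Deviates. ✗
Unconnected: audit gives 76 − 153 = -77; no audit gives 97 − 22 = 75. Deviates. ✗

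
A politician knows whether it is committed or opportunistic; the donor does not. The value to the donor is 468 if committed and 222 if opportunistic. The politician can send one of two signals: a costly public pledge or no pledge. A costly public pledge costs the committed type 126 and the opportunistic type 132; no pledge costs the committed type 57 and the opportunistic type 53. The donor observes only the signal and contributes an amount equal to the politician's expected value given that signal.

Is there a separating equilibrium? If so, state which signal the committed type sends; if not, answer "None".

Try committed → pledge, opportunistic → no pledge:
  Under separation the donor infers type exactly: pledge → committed (pays 468), no pledge → opportunistic (pays 222).
  Committed: pledge gives 468 − 126 = 342; no pledge gives 222 − 57 = 165. No deviation. ✓
  Opportunistic: no pledge gives 222 − 53 = 169; pledge gives 468 − 132 = 336. Would deviate. ✗
Try committed → no pledge, opportunistic → pledge:
  Under separation the donor infers type exactly: no pledge → committed (pays 468), pledge → opportunistic (pays 222).
  Committed: no pledge gives 468 − 57 = 411; pledge gives 222 − 126 = 96. No deviation. ✓
  Opportunistic: pledge gives 222 − 132 = 90; no pledge gives 468 − 53 = 415. Would deviate. ✗
Neither assignment is incentive-compatible.

None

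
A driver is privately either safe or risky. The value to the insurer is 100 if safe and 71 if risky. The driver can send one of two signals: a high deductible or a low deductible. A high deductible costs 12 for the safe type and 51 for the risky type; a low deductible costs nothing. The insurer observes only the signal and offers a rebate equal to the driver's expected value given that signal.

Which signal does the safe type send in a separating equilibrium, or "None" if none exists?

Try safe → high deductible, risky → low deductible:
  If types separate, high deductible earns payment 100 and low deductible earns 71.
  Safe: high deductible gives 100 − 12 = 88; low deductible gives 71 − 0 = 71. No deviation. ✓
  Risky: low deductible gives 71 − 0 = 71; high deductible gives 100 − 51 = 49. No deviation. ✓
Both hold — the safe type sends high deductible.

high deductible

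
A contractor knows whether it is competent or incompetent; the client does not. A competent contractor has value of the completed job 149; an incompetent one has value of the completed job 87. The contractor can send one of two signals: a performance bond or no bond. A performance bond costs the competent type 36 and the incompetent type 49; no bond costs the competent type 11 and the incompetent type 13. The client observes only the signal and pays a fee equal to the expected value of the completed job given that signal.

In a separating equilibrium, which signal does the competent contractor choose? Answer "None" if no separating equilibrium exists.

Try competent → bond, incompetent → no bond:
  If types separate, bond earns payment 149 and no bond earns 87.
  Competent: bond gives 149 − 36 = 113; no bond gives 87 − 11 = 76. No deviation. ✓
  Incompetent: no bond gives 87 − 13 = 74; bond gives 149 − 49 = 100. Would deviate. ✗
Try competent → no bond, incompetent → bond:
  If types separate, no bond earns payment 149 and bond earns 87.
  Competent: no bond gives 149 − 11 = 138; bond gives 87 − 36 = 51. No deviation. ✓
  Incompetent: bond gives 87 − 49 = 38; no bond gives 149 − 13 = 136. Would deviate. ✗
Neither assignment is incentive-compatible.

None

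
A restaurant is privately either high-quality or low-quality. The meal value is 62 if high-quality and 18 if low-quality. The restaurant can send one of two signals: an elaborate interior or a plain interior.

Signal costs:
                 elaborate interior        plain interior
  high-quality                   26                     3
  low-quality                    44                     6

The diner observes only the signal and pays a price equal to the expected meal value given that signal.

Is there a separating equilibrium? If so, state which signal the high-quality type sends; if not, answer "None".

Try high-quality → elaborate interior, low-quality → plain interior:
  Under separation the diner infers type exactly: elaborate interior → high-quality (pays 62), plain interior → low-quality (pays 18).
  High-quality: elaborate interior gives 62 − 26 = 36; plain interior gives 18 − 3 = 15. No deviation. ✓
  Low-quality: plain interior gives 18 − 6 = 12; elaborate interior gives 62 − 44 = 18. Would deviate. ✗
Try high-quality → plain interior, low-quality → elaborate interior:
  Under separation the diner infers type exactly: plain interior → high-quality (pays 62), elaborate interior → low-quality (pays 18).
  High-quality: plain interior gives 62 − 3 = 59; elaborate interior gives 18 − 26 = -8. No deviation. ✓
  Low-quality: elaborate interior gives 18 − 44 = -26; plain interior gives 62 − 6 = 56. Would deviate. ✗
Neither assignment is incentive-compatible.

None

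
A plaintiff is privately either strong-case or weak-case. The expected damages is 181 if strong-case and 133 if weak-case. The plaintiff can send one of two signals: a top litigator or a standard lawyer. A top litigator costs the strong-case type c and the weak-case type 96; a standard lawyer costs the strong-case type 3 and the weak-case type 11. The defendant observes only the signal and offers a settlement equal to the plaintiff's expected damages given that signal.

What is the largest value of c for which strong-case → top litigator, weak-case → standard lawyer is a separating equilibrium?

51

Under separation: top litigator → strong-case (pays 181); standard lawyer → weak-case (pays 133).
Weak-case: 133 − 11 = 122 ≥ 181 − 96 = 85. Holds regardless of c. ✓
Strong-case: 181 − c ≥ 133 − 3, so c ≤ 181 − 130 = 51.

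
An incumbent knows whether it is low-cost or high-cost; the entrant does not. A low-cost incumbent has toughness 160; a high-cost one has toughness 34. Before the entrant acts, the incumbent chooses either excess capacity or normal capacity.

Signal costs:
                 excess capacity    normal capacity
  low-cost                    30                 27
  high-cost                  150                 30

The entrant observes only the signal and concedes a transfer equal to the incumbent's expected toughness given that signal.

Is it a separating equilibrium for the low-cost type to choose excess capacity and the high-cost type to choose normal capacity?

No

If types separate, excess capacity earns payment 160 and normal capacity earns 34.
Low-cost: excess capacity gives 160 − 30 = 130; normal capacity gives 34 − 27 = 7. No deviation. ✓
High-cost: normal capacity gives 34 − 30 = 4; excess capacity gives 160 − 150 = 10. Would deviate. ✗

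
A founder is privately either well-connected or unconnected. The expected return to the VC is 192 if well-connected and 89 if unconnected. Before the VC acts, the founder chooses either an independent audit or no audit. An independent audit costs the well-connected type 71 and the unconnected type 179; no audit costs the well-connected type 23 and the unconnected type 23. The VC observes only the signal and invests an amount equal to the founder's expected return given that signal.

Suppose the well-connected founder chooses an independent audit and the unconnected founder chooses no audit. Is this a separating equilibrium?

Yes

Under separation the VC infers type exactly: audit → well-connected (pays 192), no audit → unconnected (pays 89).
Well-connected: audit gives 192 − 71 = 121; no audit gives 89 − 23 = 66. No deviation. ✓
Unconnected: no audit gives 89 − 23 = 66; audit gives 192 − 179 = 13. No deviation. ✓
Neither type gains from mimicking the other.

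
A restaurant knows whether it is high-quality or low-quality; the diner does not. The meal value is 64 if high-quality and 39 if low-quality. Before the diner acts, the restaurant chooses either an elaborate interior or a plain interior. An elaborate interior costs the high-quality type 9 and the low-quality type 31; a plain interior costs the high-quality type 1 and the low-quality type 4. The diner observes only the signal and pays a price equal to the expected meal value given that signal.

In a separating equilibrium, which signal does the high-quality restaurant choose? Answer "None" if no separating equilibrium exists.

elaborate interior

Try high-quality → elaborate interior, low-quality → plain interior:
  Under separation the diner infers type exactly: elaborate interior → high-quality (pays 64), plain interior → low-quality (pays 39).
  High-quality: elaborate interior gives 64 − 9 = 55; plain interior gives 39 − 1 = 38. No deviation. ✓
  Low-quality: plain interior gives 39 − 4 = 35; elaborate interior gives 64 − 31 = 33. No deviation. ✓
Both hold — the high-quality type sends elaborate interior.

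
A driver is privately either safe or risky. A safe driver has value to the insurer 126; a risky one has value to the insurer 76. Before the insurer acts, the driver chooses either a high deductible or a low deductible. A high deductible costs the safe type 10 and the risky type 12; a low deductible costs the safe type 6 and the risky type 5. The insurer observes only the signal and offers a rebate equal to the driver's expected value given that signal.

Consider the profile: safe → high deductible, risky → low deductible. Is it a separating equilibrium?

No

Under separation the insurer infers type exactly: high deductible → safe (pays 126), low deductible → risky (pays 76).
Safe: high deductible gives 126 − 10 = 116; low deductible gives 76 − 6 = 70. No deviation. ✓
Risky: low deductible gives 76 − 5 = 71; high deductible gives 126 − 12 = 114. Would deviate. ✗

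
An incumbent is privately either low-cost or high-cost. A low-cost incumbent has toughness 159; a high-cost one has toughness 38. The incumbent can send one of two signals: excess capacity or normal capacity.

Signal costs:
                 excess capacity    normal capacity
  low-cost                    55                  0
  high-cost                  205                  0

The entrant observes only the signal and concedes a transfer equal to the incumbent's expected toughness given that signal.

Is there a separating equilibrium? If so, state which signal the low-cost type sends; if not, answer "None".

Try low-cost → excess capacity, high-cost → normal capacity:
  Under separation the entrant infers type exactly: excess capacity → low-cost (pays 159), normal capacity → high-cost (pays 38).
  Low-cost: excess capacity gives 159 − 55 = 104; normal capacity gives 38 − 0 = 38. No deviation. ✓
  High-cost: normal capacity gives 38 − 0 = 38; excess capacity gives 159 − 205 = -46. No deviation. ✓
Both hold — the low-cost type sends excess capacity.

excess capacity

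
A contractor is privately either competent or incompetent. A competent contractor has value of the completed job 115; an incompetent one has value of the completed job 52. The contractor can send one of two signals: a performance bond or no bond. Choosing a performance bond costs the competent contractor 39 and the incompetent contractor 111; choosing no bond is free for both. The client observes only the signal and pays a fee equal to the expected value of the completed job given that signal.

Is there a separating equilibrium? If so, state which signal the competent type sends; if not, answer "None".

Try competent → bond, incompetent → no bond:
  If types separate, bond earns payment 115 and no bond earns 52.
  Competent: bond gives 115 − 39 = 76; no bond gives 52 − 0 = 52. No deviation. ✓
  Incompetent: no bond gives 52 − 0 = 52; bond gives 115 − 111 = 4. No deviation. ✓
Both hold — the competent type sends bond.

bond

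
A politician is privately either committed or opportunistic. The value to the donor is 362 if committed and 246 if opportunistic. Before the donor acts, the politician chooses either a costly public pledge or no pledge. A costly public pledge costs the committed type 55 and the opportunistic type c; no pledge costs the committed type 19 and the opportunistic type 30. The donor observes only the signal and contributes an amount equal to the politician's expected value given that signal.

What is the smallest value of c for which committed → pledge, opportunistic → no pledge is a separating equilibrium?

Under separation: pledge → committed (pays 362); no pledge → opportunistic (pays 246).
Committed: 362 − 55 = 307 ≥ 246 − 19 = 227. Holds regardless of c. ✓
Opportunistic: 246 − 30 ≥ 362 − c, so c ≥ 362 − 216 = 146.

146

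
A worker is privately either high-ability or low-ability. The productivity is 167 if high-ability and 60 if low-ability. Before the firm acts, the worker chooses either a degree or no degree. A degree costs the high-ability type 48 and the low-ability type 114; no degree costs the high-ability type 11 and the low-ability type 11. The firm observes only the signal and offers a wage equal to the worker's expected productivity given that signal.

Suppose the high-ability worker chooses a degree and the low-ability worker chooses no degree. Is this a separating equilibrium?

No

If types separate, degree earns payment 167 and no degree earns 60.
High-ability: degree gives 167 − 48 = 119; no degree gives 60 − 11 = 49. No deviation. ✓
Low-ability: no degree gives 60 − 11 = 49; degree gives 167 − 114 = 53. Would deviate. ✗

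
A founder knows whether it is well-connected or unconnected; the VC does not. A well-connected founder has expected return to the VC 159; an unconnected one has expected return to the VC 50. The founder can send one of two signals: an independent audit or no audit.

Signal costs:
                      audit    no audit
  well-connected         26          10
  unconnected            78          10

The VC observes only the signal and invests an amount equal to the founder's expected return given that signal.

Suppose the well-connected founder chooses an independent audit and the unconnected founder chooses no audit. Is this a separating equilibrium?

No

If types separate, audit earns payment 159 and no audit earns 50.
Well-connected: audit gives 159 − 26 = 133; no audit gives 50 − 10 = 40. No deviation. ✓
Unconnected: no audit gives 50 − 10 = 40; audit gives 159 − 78 = 81. Would deviate. ✗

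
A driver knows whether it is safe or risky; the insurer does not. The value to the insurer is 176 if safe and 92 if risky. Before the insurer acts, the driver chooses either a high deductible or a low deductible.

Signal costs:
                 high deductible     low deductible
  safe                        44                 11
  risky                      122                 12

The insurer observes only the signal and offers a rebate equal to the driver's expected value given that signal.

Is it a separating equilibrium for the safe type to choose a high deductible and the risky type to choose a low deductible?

Yes

If types separate, high deductible earns payment 176 and low deductible earns 92.
Safe: high deductible gives 176 − 44 = 132; low deductible gives 92 − 11 = 81. No deviation. ✓
Risky: low deductible gives 92 − 12 = 80; high deductible gives 176 − 122 = 54. No deviation. ✓
Neither type gains from mimicking the other.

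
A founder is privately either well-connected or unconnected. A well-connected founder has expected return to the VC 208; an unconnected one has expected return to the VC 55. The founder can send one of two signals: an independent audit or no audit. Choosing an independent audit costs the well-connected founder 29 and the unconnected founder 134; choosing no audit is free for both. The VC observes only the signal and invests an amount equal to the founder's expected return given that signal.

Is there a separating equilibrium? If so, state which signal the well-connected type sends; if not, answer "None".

None

Try well-connected → audit, unconnected → no audit:
  Under separation the VC infers type exactly: audit → well-connected (pays 208), no audit → unconnected (pays 55).
  Well-connected: audit gives 208 − 29 = 179; no audit gives 55 − 0 = 55. No deviation. ✓
  Unconnected: no audit gives 55 − 0 = 55; audit gives 208 − 134 = 74. Would deviate. ✗
Try well-connected → no audit, unconnected → audit:
  Under separation the VC infers type exactly: no audit → well-connected (pays 208), audit → unconnected (pays 55).
  Well-connected: no audit gives 208 − 0 = 208; audit gives 55 − 29 = 26. No deviation. ✓
  Unconnected: audit gives 55 − 134 = -79; no audit gives 208 − 0 = 208. Would deviate. ✗
Neither assignment is incentive-compatible.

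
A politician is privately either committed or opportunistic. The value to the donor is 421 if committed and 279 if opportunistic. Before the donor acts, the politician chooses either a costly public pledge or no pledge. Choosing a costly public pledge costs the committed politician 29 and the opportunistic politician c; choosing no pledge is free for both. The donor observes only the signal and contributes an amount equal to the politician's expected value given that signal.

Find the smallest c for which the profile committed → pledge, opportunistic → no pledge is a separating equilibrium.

142

Under separation: pledge → committed (pays 421); no pledge → opportunistic (pays 279).
Committed: 421 − 29 = 392 ≥ 279 − 0 = 279. Holds regardless of c. ✓
Opportunistic: 279 − 0 ≥ 421 − c, so c ≥ 421 − 279 = 142.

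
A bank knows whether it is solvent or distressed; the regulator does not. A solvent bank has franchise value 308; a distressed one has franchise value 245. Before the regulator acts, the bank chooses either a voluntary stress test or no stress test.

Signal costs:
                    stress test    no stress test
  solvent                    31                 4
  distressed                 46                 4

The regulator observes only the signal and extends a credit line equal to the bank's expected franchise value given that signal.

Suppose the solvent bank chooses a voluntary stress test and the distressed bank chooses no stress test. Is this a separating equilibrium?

No

Under separation the regulator infers type exactly: stress test → solvent (pays 308), no stress test → distressed (pays 245).
Solvent: stress test gives 308 − 31 = 277; no stress test gives 245 − 4 = 241. No deviation. ✓
Distressed: no stress test gives 245 − 4 = 241; stress test gives 308 − 46 = 262. Would deviate. ✗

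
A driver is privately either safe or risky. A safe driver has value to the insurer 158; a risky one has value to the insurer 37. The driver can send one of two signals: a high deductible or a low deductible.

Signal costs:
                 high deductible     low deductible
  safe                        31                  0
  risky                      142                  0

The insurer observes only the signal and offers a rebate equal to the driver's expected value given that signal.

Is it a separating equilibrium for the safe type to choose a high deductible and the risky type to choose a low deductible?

Under separation the insurer infers type exactly: high deductible → safe (pays 158), low deductible → risky (pays 37).
Safe: high deductible gives 158 − 31 = 127; low deductible gives 37 − 0 = 37. No deviation. ✓
Risky: low deductible gives 37 − 0 = 37; high deductible gives 158 − 142 = 16. No deviation. ✓
Both incentive constraints hold.

Yes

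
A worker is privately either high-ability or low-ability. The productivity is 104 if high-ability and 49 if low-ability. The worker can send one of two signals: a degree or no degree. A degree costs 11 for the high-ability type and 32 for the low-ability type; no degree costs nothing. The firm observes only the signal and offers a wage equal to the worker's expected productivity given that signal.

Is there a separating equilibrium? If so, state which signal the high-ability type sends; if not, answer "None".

Try high-ability → degree, low-ability → no degree:
  If types separate, degree earns payment 104 and no degree earns 49.
  High-ability: degree gives 104 − 11 = 93; no degree gives 49 − 0 = 49. No deviation. ✓
  Low-ability: no degree gives 49 − 0 = 49; degree gives 104 − 32 = 72. Would deviate. ✗
Try high-ability → no degree, low-ability → degree:
  If types separate, no degree earns payment 104 and degree earns 49.
  High-ability: no degree gives 104 − 0 = 104; degree gives 49 − 11 = 38. No deviation. ✓
  Low-ability: degree gives 49 − 32 = 17; no degree gives 104 − 0 = 104. Would deviate. ✗
Neither assignment is incentive-compatible.

None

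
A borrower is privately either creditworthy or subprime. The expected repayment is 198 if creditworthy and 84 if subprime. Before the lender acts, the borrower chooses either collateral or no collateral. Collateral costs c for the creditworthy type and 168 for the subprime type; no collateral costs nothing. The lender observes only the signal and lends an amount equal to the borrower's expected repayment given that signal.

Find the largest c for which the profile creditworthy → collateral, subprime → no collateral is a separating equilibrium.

114

Under separation: collateral → creditworthy (pays 198); no collateral → subprime (pays 84).
Subprime: 84 − 0 = 84 ≥ 198 − 168 = 30. Holds regardless of c. ✓
Creditworthy: 198 − c ≥ 84 − 0, so c ≤ 198 − 84 = 114.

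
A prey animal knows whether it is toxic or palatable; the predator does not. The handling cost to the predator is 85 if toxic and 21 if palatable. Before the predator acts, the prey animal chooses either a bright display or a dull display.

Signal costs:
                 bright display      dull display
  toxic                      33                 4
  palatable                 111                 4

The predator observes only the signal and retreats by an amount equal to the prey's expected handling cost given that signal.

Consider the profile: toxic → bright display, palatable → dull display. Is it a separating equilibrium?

Under separation the predator infers type exactly: bright display → toxic (pays 85), dull display → palatable (pays 21).
Toxic: bright display gives 85 − 33 = 52; dull display gives 21 − 4 = 17. No deviation. ✓
Palatable: dull display gives 21 − 4 = 17; bright display gives 85 − 111 = -26. No deviation. ✓
Neither type gains from mimicking the other.

Yes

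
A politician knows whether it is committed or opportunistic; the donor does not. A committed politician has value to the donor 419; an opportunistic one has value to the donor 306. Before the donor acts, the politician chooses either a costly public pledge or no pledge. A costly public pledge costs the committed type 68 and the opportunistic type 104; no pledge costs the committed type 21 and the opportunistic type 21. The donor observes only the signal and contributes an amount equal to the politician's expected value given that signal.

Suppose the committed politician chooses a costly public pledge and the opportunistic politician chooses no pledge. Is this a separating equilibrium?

Under separation the donor infers type exactly: pledge → committed (pays 419), no pledge → opportunistic (pays 306).
Committed: pledge gives 419 − 68 = 351; no pledge gives 306 − 21 = 285. No deviation. ✓
Opportunistic: no pledge gives 306 − 21 = 285; pledge gives 419 − 104 = 315. Would deviate. ✗

No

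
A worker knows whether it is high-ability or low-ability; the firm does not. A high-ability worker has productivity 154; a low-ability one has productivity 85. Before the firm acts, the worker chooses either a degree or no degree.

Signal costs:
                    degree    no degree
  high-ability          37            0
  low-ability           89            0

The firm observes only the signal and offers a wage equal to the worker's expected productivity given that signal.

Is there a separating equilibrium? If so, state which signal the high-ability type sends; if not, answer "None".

degree

Try high-ability → degree, low-ability → no degree:
  If types separate, degree earns payment 154 and no degree earns 85.
  High-ability: degree gives 154 − 37 = 117; no degree gives 85 − 0 = 85. No deviation. ✓
  Low-ability: no degree gives 85 − 0 = 85; degree gives 154 − 89 = 65. No deviation. ✓
Both hold — the high-ability type sends degree.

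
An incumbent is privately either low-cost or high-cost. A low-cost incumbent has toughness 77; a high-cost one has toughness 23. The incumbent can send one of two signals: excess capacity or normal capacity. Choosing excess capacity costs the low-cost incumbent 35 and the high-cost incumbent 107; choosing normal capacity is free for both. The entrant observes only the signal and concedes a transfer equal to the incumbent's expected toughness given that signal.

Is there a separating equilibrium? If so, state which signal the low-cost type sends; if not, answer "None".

Try low-cost → excess capacity, high-cost → normal capacity:
  If types separate, excess capacity earns payment 77 and normal capacity earns 23.
  Low-cost: excess capacity gives 77 − 35 = 42; normal capacity gives 23 − 0 = 23. No deviation. ✓
  High-cost: normal capacity gives 23 − 0 = 23; excess capacity gives 77 − 107 = -30. No deviation. ✓
Both hold — the low-cost type sends excess capacity.

excess capacity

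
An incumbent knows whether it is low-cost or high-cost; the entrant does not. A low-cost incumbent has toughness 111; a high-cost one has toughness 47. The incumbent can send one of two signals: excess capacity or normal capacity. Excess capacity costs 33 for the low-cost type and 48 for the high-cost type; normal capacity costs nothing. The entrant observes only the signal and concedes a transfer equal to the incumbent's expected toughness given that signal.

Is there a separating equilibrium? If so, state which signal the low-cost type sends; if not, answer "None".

Try low-cost → excess capacity, high-cost → normal capacity:
  If types separate, excess capacity earns payment 111 and normal capacity earns 47.
  Low-cost: excess capacity gives 111 − 33 = 78; normal capacity gives 47 − 0 = 47. No deviation. ✓
  High-cost: normal capacity gives 47 − 0 = 47; excess capacity gives 111 − 48 = 63. Would deviate. ✗
Try low-cost → normal capacity, high-cost → excess capacity:
  If types separate, normal capacity earns payment 111 and excess capacity earns 47.
  Low-cost: normal capacity gives 111 − 0 = 111; excess capacity gives 47 − 33 = 14. No deviation. ✓
  High-cost: excess capacity gives 47 − 48 = -1; normal capacity gives 111 − 0 = 111. Would deviate. ✗
Neither assignment is incentive-compatible.

None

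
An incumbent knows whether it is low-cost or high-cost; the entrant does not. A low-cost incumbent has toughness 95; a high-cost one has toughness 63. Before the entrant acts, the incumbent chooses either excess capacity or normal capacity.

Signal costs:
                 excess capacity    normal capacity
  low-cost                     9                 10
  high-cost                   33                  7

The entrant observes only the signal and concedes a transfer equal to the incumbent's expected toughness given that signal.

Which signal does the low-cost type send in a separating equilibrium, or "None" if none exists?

None

Try low-cost → excess capacity, high-cost → normal capacity:
  Under separation the entrant infers type exactly: excess capacity → low-cost (pays 95), normal capacity → high-cost (pays 63).
  Low-cost: excess capacity gives 95 − 9 = 86; normal capacity gives 63 − 10 = 53. No deviation. ✓
  High-cost: normal capacity gives 63 − 7 = 56; excess capacity gives 95 − 33 = 62. Would deviate. ✗
Try low-cost → normal capacity, high-cost → excess capacity:
  Under separation the entrant infers type exactly: normal capacity → low-cost (pays 95), excess capacity → high-cost (pays 63).
  Low-cost: normal capacity gives 95 − 10 = 85; excess capacity gives 63 − 9 = 54. No deviation. ✓
  High-cost: excess capacity gives 63 − 33 = 30; normal capacity gives 95 − 7 = 88. Would deviate. ✗
Neither assignment is incentive-compatible.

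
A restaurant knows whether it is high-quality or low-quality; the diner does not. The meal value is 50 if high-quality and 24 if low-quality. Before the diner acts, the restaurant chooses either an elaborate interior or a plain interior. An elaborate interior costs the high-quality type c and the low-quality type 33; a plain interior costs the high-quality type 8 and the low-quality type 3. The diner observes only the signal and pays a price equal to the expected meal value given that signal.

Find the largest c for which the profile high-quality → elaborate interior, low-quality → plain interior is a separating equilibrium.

Under separation: elaborate interior → high-quality (pays 50); plain interior → low-quality (pays 24).
Low-quality: 24 − 3 = 21 ≥ 50 − 33 = 17. Holds regardless of c. ✓
High-quality: 50 − c ≥ 24 − 8, so c ≤ 50 − 16 = 34.

34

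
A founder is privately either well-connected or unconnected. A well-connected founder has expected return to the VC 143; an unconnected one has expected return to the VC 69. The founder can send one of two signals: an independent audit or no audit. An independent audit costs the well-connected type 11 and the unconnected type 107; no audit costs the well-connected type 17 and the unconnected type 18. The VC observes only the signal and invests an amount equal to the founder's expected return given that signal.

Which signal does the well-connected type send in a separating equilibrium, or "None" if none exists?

Try well-connected → audit, unconnected → no audit:
  Under separation the VC infers type exactly: audit → well-connected (pays 143), no audit → unconnected (pays 69).
  Well-connected: audit gives 143 − 11 = 132; no audit gives 69 − 17 = 52. No deviation. ✓
  Unconnected: no audit gives 69 − 18 = 51; audit gives 143 − 107 = 36. No deviation. ✓
Both hold — the well-connected type sends audit.

audit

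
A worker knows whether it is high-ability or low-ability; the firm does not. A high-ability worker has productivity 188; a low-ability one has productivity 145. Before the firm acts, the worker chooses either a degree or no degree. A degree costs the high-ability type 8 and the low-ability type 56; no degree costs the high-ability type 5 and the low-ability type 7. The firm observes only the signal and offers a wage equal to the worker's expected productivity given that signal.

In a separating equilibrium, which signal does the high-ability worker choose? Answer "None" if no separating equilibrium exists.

Try high-ability → degree, low-ability → no degree:
  If types separate, degree earns payment 188 and no degree earns 145.
  High-ability: degree gives 188 − 8 = 180; no degree gives 145 − 5 = 140. No deviation. ✓
  Low-ability: no degree gives 145 − 7 = 138; degree gives 188 − 56 = 132. No deviation. ✓
Both hold — the high-ability type sends degree.

degree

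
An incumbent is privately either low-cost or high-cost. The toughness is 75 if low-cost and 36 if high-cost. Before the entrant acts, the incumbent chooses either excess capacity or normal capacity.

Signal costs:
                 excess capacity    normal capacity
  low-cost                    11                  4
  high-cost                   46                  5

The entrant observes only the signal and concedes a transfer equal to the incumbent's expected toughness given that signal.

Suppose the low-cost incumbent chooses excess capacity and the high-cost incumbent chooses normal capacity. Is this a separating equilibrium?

Under separation the entrant infers type exactly: excess capacity → low-cost (pays 75), normal capacity → high-cost (pays 36).
Low-cost: excess capacity gives 75 − 11 = 64; normal capacity gives 36 − 4 = 32. No deviation. ✓
High-cost: normal capacity gives 36 − 5 = 31; excess capacity gives 75 − 46 = 29. No deviation. ✓
Neither type gains from mimicking the other.

Yes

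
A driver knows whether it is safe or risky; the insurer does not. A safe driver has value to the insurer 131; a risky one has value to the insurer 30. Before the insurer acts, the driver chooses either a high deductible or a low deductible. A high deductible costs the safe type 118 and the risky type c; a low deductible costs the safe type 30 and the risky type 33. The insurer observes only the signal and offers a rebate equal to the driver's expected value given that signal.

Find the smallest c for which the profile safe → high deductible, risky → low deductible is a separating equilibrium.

134

Under separation: high deductible → safe (pays 131); low deductible → risky (pays 30).
Safe: 131 − 118 = 13 ≥ 30 − 30 = 0. Holds regardless of c. ✓
Risky: 30 − 33 ≥ 131 − c, so c ≥ 131 − -3 = 134.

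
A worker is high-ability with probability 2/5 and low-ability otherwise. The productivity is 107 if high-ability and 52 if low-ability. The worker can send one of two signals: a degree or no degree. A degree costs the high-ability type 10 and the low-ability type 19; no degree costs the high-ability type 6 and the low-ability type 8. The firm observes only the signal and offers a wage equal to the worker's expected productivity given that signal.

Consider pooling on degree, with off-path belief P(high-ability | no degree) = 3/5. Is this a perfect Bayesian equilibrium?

No

At the pooled signal (degree) the firm holds the prior 2/5 and pays 2/5·107 + 3/5·52 = 74. Off-path (no degree) belief 3/5 gives 3/5·107 + 2/5·52 = 85.
High-ability: degree gives 74 − 10 = 64; no degree gives 85 − 6 = 79. Deviates. ✗
Low-ability: degree gives 74 − 19 = 55; no degree gives 85 − 8 = 77. Deviates. ✗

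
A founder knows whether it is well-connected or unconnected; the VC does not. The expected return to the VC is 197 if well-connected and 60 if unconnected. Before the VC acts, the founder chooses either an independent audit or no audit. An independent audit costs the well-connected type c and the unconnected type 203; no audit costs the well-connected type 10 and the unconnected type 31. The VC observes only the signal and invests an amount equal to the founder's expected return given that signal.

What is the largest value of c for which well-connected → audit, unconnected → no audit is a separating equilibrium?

Under separation: audit → well-connected (pays 197); no audit → unconnected (pays 60).
Unconnected: 60 − 31 = 29 ≥ 197 − 203 = -6. Holds regardless of c. ✓
Well-connected: 197 − c ≥ 60 − 10, so c ≤ 197 − 50 = 147.

147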